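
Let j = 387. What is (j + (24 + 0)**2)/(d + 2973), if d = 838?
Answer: 963/3811 ≈ 0.25269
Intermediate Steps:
(j + (24 + 0)**2)/(d + 2973) = (387 + (24 + 0)**2)/(838 + 2973) = (387 + 24**2)/3811 = (387 + 576)*(1/3811) = 963*(1/3811) = 963/3811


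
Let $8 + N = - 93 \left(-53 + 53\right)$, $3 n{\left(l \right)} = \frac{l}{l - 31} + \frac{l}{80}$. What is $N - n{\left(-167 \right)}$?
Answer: $- \frac{180227}{23760} \approx -7.5853$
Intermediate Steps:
$n{\left(l \right)} = \frac{l}{240} + \frac{l}{3 \left(-31 + l\right)}$ ($n{\left(l \right)} = \frac{\frac{l}{l - 31} + \frac{l}{80}}{3} = \frac{\frac{l}{-31 + l} + l \frac{1}{80}}{3} = \frac{\frac{l}{-31 + l} + \frac{l}{80}}{3} = \frac{\frac{l}{80} + \frac{l}{-31 + l}}{3} = \frac{l}{240} + \frac{l}{3 \left(-31 + l\right)}$)
$N = -8$ ($N = -8 - 93 \left(-53 + 53\right) = -8 - 0 = -8 + 0 = -8$)
$N - n{\left(-167 \right)} = -8 - \frac{1}{240} \left(-167\right) \frac{1}{-31 - 167} \left(49 - 167\right) = -8 - \frac{1}{240} \left(-167\right) \frac{1}{-198} \left(-118\right) = -8 - \frac{1}{240} \left(-167\right) \left(- \frac{1}{198}\right) \left(-118\right) = -8 - - \frac{9853}{23760} = -8 + \frac{9853}{23760} = - \frac{180227}{23760}$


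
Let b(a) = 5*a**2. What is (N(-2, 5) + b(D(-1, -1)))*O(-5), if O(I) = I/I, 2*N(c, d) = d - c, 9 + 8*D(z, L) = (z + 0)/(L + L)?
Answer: 2341/256 ≈ 9.1445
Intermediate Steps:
D(z, L) = -9/8 + z/(16*L) (D(z, L) = -9/8 + ((z + 0)/(L + L))/8 = -9/8 + (z/((2*L)))/8 = -9/8 + (z*(1/(2*L)))/8 = -9/8 + (z/(2*L))/8 = -9/8 + z/(16*L))
N(c, d) = d/2 - c/2 (N(c, d) = (d - c)/2 = d/2 - c/2)
O(I) = 1
(N(-2, 5) + b(D(-1, -1)))*O(-5) = (((1/2)*5 - 1/2*(-2)) + 5*((1/16)*(-1 - 18*(-1))/(-1))**2)*1 = ((5/2 + 1) + 5*((1/16)*(-1)*(-1 + 18))**2)*1 = (7/2 + 5*((1/16)*(-1)*17)**2)*1 = (7/2 + 5*(-17/16)**2)*1 = (7/2 + 5*(289/256))*1 = (7/2 + 1445/256)*1 = (2341/256)*1 = 2341/256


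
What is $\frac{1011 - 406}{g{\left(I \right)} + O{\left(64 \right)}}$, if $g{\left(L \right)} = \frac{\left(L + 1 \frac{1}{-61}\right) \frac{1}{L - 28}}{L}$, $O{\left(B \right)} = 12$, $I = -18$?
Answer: $\frac{30557340}{604997} \approx 50.508$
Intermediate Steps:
$g{\left(L \right)} = \frac{- \frac{1}{61} + L}{L \left(-28 + L\right)}$ ($g{\left(L \right)} = \frac{\left(L + 1 \left(- \frac{1}{61}\right)\right) \frac{1}{-28 + L}}{L} = \frac{\left(L - \frac{1}{61}\right) \frac{1}{-28 + L}}{L} = \frac{\left(- \frac{1}{61} + L\right) \frac{1}{-28 + L}}{L} = \frac{\frac{1}{-28 + L} \left(- \frac{1}{61} + L\right)}{L} = \frac{- \frac{1}{61} + L}{L \left(-28 + L\right)}$)
$\frac{1011 - 406}{g{\left(I \right)} + O{\left(64 \right)}} = \frac{1011 - 406}{\frac{- \frac{1}{61} - 18}{\left(-18\right) \left(-28 - 18\right)} + 12} = \frac{605}{\left(- \frac{1}{18}\right) \frac{1}{-46} \left(- \frac{1099}{61}\right) + 12} = \frac{605}{\left(- \frac{1}{18}\right) \left(- \frac{1}{46}\right) \left(- \frac{1099}{61}\right) + 12} = \frac{605}{- \frac{1099}{50508} + 12} = \frac{605}{\frac{604997}{50508}} = 605 \cdot \frac{50508}{604997} = \frac{30557340}{604997}$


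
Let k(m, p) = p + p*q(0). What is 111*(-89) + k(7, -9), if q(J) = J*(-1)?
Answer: -9888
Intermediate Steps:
q(J) = -J
k(m, p) = p (k(m, p) = p + p*(-1*0) = p + p*0 = p + 0 = p)
111*(-89) + k(7, -9) = 111*(-89) - 9 = -9879 - 9 = -9888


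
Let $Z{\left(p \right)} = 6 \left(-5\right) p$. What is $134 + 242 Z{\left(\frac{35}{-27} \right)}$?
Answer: $\frac{85906}{9} \approx 9545.1$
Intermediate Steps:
$Z{\left(p \right)} = - 30 p$
$134 + 242 Z{\left(\frac{35}{-27} \right)} = 134 + 242 \left(- 30 \frac{35}{-27}\right) = 134 + 242 \left(- 30 \cdot 35 \left(- \frac{1}{27}\right)\right) = 134 + 242 \left(\left(-30\right) \left(- \frac{35}{27}\right)\right) = 134 + 242 \cdot \frac{350}{9} = 134 + \frac{84700}{9} = \frac{85906}{9}$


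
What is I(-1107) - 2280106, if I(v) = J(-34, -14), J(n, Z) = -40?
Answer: -2280146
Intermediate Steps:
I(v) = -40
I(-1107) - 2280106 = -40 - 2280106 = -2280146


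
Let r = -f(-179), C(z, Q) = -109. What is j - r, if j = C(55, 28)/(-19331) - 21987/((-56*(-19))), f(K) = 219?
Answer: 582788225/2938312 ≈ 198.34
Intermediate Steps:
j = -60702103/2938312 (j = -109/(-19331) - 21987/((-56*(-19))) = -109*(-1/19331) - 21987/1064 = 109/19331 - 21987*1/1064 = 109/19331 - 3141/152 = -60702103/2938312 ≈ -20.659)
r = -219 (r = -1*219 = -219)
j - r = -60702103/2938312 - 1*(-219) = -60702103/2938312 + 219 = 582788225/2938312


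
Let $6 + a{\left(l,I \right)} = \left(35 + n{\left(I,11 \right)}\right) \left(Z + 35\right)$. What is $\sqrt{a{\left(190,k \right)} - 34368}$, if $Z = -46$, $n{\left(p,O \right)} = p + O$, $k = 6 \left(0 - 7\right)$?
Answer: $i \sqrt{34418} \approx 185.52 i$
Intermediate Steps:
$k = -42$ ($k = 6 \left(-7\right) = -42$)
$n{\left(p,O \right)} = O + p$
$a{\left(l,I \right)} = -512 - 11 I$ ($a{\left(l,I \right)} = -6 + \left(35 + \left(11 + I\right)\right) \left(-46 + 35\right) = -6 + \left(46 + I\right) \left(-11\right) = -6 - \left(506 + 11 I\right) = -512 - 11 I$)
$\sqrt{a{\left(190,k \right)} - 34368} = \sqrt{\left(-512 - -462\right) - 34368} = \sqrt{\left(-512 + 462\right) - 34368} = \sqrt{-50 - 34368} = \sqrt{-34418} = i \sqrt{34418}$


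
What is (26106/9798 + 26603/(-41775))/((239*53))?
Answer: 138320326/864124689525 ≈ 0.00016007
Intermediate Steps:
(26106/9798 + 26603/(-41775))/((239*53)) = (26106*(1/9798) + 26603*(-1/41775))/12667 = (4351/1633 - 26603/41775)*(1/12667) = (138320326/68218575)*(1/12667) = 138320326/864124689525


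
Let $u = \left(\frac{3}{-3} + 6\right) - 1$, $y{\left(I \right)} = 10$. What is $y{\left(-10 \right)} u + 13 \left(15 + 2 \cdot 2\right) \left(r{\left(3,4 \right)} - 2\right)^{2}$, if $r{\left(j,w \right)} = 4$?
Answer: $1028$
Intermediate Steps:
$u = 4$ ($u = \left(3 \left(- \frac{1}{3}\right) + 6\right) - 1 = \left(-1 + 6\right) - 1 = 5 - 1 = 4$)
$y{\left(-10 \right)} u + 13 \left(15 + 2 \cdot 2\right) \left(r{\left(3,4 \right)} - 2\right)^{2} = 10 \cdot 4 + 13 \left(15 + 2 \cdot 2\right) \left(4 - 2\right)^{2} = 40 + 13 \left(15 + 4\right) 2^{2} = 40 + 13 \cdot 19 \cdot 4 = 40 + 247 \cdot 4 = 40 + 988 = 1028$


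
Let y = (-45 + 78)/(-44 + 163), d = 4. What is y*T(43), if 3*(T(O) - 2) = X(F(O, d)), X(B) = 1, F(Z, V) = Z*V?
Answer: 11/17 ≈ 0.64706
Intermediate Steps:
F(Z, V) = V*Z
y = 33/119 ≈ 0.27731
T(O) = 7/3 (T(O) = 2 + (⅓)*1 = 2 + ⅓ = 7/3)
y*T(43) = (33/119)*(7/3) = 11/17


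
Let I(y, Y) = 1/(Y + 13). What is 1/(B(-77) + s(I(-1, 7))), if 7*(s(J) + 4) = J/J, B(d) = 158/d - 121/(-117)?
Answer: -1287/6274 ≈ -0.20513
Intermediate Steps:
I(y, Y) = 1/(13 + Y)
B(d) = 121/117 + 158/d (B(d) = 158/d - 121*(-1/117) = 158/d + 121/117 = 121/117 + 158/d)
s(J) = -27/7 (s(J) = -4 + (J/J)/7 = -4 + (1/7)*1 = -4 + 1/7 = -27/7)
1/(B(-77) + s(I(-1, 7))) = 1/((121/117 + 158/(-77)) - 27/7) = 1/((121/117 + 158*(-1/77)) - 27/7) = 1/((121/117 - 158/77) - 27/7) = 1/(-9169/9009 - 27/7) = 1/(-6274/1287) = -1287/6274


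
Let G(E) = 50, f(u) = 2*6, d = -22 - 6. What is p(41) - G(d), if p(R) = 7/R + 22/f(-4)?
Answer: -11807/246 ≈ -47.996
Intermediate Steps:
d = -28
f(u) = 12
p(R) = 11/6 + 7/R (p(R) = 7/R + 22/12 = 7/R + 22*(1/12) = 7/R + 11/6 = 11/6 + 7/R)
p(41) - G(d) = (11/6 + 7/41) - 1*50 = (11/6 + 7*(1/41)) - 50 = (11/6 + 7/41) - 50 = 493/246 - 50 = -11807/246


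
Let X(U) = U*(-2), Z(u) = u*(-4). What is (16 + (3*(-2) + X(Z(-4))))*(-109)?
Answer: 2398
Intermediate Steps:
Z(u) = -4*u
X(U) = -2*U
(16 + (3*(-2) + X(Z(-4))))*(-109) = (16 + (3*(-2) - (-8)*(-4)))*(-109) = (16 + (-6 - 2*16))*(-109) = (16 + (-6 - 32))*(-109) = (16 - 38)*(-109) = -22*(-109) = 2398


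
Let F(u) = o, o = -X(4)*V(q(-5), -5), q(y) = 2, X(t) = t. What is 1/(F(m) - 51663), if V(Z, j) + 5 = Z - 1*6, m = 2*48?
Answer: -1/51627 ≈ -1.9370e-5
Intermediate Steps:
m = 96
V(Z, j) = -11 + Z (V(Z, j) = -5 + (Z - 1*6) = -5 + (Z - 6) = -5 + (-6 + Z) = -11 + Z)
o = 36 (o = -4*(-11 + 2) = -4*(-9) = -1*(-36) = 36)
F(u) = 36
1/(F(m) - 51663) = 1/(36 - 51663) = 1/(-51627) = -1/51627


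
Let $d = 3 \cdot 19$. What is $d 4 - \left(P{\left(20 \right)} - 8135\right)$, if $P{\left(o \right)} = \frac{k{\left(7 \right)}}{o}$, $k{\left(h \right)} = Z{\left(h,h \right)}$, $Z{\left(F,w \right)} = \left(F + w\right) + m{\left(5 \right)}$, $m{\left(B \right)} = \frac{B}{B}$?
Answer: $\frac{33449}{4} \approx 8362.3$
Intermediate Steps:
$d = 57$
$m{\left(B \right)} = 1$
$Z{\left(F,w \right)} = 1 + F + w$ ($Z{\left(F,w \right)} = \left(F + w\right) + 1 = 1 + F + w$)
$k{\left(h \right)} = 1 + 2 h$ ($k{\left(h \right)} = 1 + h + h = 1 + 2 h$)
$P{\left(o \right)} = \frac{15}{o}$ ($P{\left(o \right)} = \frac{1 + 2 \cdot 7}{o} = \frac{1 + 14}{o} = \frac{15}{o}$)
$d 4 - \left(P{\left(20 \right)} - 8135\right) = 57 \cdot 4 - \left(\frac{15}{20} - 8135\right) = 228 - \left(15 \cdot \frac{1}{20} - 8135\right) = 228 - \left(\frac{3}{4} - 8135\right) = 228 - - \frac{32537}{4} = 228 + \frac{32537}{4} = \frac{33449}{4}$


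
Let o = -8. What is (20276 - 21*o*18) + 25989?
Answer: 49289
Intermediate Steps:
(20276 - 21*o*18) + 25989 = (20276 - 21*(-8)*18) + 25989 = (20276 + 168*18) + 25989 = (20276 + 3024) + 25989 = 23300 + 25989 = 49289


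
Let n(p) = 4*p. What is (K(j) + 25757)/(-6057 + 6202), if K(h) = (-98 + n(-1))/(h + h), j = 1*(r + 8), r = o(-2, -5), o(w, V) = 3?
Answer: 283276/1595 ≈ 177.60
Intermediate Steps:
r = 3
j = 11 (j = 1*(3 + 8) = 1*11 = 11)
K(h) = -51/h (K(h) = (-98 + 4*(-1))/(h + h) = (-98 - 4)/((2*h)) = -51/h)
(K(j) + 25757)/(-6057 + 6202) = (-51/11 + 25757)/(-6057 + 6202) = (-51*1/11 + 25757)/145 = (-51/11 + 25757)*(1/145) = (283276/11)*(1/145) = 283276/1595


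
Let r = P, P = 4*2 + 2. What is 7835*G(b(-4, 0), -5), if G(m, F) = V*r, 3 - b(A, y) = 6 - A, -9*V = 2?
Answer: -156700/9 ≈ -17411.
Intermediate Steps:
V = -2/9 (V = -1/9*2 = -2/9 ≈ -0.22222)
P = 10 (P = 8 + 2 = 10)
r = 10
b(A, y) = -3 + A (b(A, y) = 3 - (6 - A) = 3 + (-6 + A) = -3 + A)
G(m, F) = -20/9 (G(m, F) = -2/9*10 = -20/9)
7835*G(b(-4, 0), -5) = 7835*(-20/9) = -156700/9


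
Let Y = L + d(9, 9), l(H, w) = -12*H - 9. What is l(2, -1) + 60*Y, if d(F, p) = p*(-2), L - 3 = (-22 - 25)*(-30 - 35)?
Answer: 182367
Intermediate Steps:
L = 3058 (L = 3 + (-22 - 25)*(-30 - 35) = 3 - 47*(-65) = 3 + 3055 = 3058)
d(F, p) = -2*p
l(H, w) = -9 - 12*H
Y = 3040 (Y = 3058 - 2*9 = 3058 - 18 = 3040)
l(2, -1) + 60*Y = (-9 - 12*2) + 60*3040 = (-9 - 24) + 182400 = -33 + 182400 = 182367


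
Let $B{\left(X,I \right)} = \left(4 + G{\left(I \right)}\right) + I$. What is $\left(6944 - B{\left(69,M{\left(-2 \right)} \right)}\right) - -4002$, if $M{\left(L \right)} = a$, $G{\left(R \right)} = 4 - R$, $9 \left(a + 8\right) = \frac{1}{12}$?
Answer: $10938$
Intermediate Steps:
$a = - \frac{863}{108}$ ($a = -8 + \frac{1}{9 \cdot 12} = -8 + \frac{1}{9} \cdot \frac{1}{12} = -8 + \frac{1}{108} = - \frac{863}{108} \approx -7.9907$)
$M{\left(L \right)} = - \frac{863}{108}$
$B{\left(X,I \right)} = 8$ ($B{\left(X,I \right)} = \left(4 - \left(-4 + I\right)\right) + I = \left(8 - I\right) + I = 8$)
$\left(6944 - B{\left(69,M{\left(-2 \right)} \right)}\right) - -4002 = \left(6944 - 8\right) - -4002 = \left(6944 - 8\right) + 4002 = 6936 + 4002 = 10938$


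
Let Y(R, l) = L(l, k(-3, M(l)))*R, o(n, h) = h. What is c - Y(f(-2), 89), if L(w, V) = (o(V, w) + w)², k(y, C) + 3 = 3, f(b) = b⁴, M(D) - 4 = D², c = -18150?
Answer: -525094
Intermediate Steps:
M(D) = 4 + D²
k(y, C) = 0 (k(y, C) = -3 + 3 = 0)
L(w, V) = 4*w² (L(w, V) = (w + w)² = (2*w)² = 4*w²)
Y(R, l) = 4*R*l² (Y(R, l) = (4*l²)*R = 4*R*l²)
c - Y(f(-2), 89) = -18150 - 4*(-2)⁴*89² = -18150 - 4*16*7921 = -18150 - 1*506944 = -18150 - 506944 = -525094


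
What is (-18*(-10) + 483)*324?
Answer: 214812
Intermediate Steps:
(-18*(-10) + 483)*324 = (180 + 483)*324 = 663*324 = 214812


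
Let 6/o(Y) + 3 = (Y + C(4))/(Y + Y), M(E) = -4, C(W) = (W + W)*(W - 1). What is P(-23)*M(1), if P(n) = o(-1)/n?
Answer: -48/667 ≈ -0.071964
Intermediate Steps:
C(W) = 2*W*(-1 + W) (C(W) = (2*W)*(-1 + W) = 2*W*(-1 + W))
o(Y) = 6/(-3 + (24 + Y)/(2*Y)) (o(Y) = 6/(-3 + (Y + 2*4*(-1 + 4))/(Y + Y)) = 6/(-3 + (Y + 2*4*3)/((2*Y))) = 6/(-3 + (Y + 24)*(1/(2*Y))) = 6/(-3 + (24 + Y)*(1/(2*Y))) = 6/(-3 + (24 + Y)/(2*Y)))
P(n) = -12/(29*n) (P(n) = (-12*(-1)/(-24 + 5*(-1)))/n = (-12*(-1)/(-24 - 5))/n = (-12*(-1)/(-29))/n = (-12*(-1)*(-1/29))/n = -12/(29*n))
P(-23)*M(1) = -12/29/(-23)*(-4) = -12/29*(-1/23)*(-4) = (12/667)*(-4) = -48/667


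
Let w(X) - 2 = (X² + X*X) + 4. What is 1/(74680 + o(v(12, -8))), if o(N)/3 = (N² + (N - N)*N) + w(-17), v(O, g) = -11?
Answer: 1/76795 ≈ 1.3022e-5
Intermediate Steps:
w(X) = 6 + 2*X² (w(X) = 2 + ((X² + X*X) + 4) = 2 + ((X² + X²) + 4) = 2 + (2*X² + 4) = 2 + (4 + 2*X²) = 6 + 2*X²)
o(N) = 1752 + 3*N² (o(N) = 3*((N² + (N - N)*N) + (6 + 2*(-17)²)) = 3*((N² + 0*N) + (6 + 2*289)) = 3*((N² + 0) + (6 + 578)) = 3*(N² + 584) = 3*(584 + N²) = 1752 + 3*N²)
1/(74680 + o(v(12, -8))) = 1/(74680 + (1752 + 3*(-11)²)) = 1/(74680 + (1752 + 3*121)) = 1/(74680 + (1752 + 363)) = 1/(74680 + 2115) = 1/76795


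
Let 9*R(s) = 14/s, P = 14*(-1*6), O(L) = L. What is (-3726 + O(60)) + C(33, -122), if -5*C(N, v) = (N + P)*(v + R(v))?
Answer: -898627/183 ≈ -4910.5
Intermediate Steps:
P = -84 (P = 14*(-6) = -84)
R(s) = 14/(9*s) (R(s) = (14/s)/9 = 14/(9*s))
C(N, v) = -(-84 + N)*(v + 14/(9*v))/5 (C(N, v) = -(N - 84)*(v + 14/(9*v))/5 = -(-84 + N)*(v + 14/(9*v))/5)
(-3726 + O(60)) + C(33, -122) = (-3726 + 60) + (1/45)*(1176 - 14*33 + 9*(-122)**2*(84 - 1*33))/(-122) = -3666 + (1/45)*(-1/122)*(1176 - 462 + 9*14884*(84 - 33)) = -3666 + (1/45)*(-1/122)*(1176 - 462 + 9*14884*51) = -3666 + (1/45)*(-1/122)*(1176 - 462 + 6831756) = -3666 + (1/45)*(-1/122)*6832470 = -3666 - 227749/183 = -898627/183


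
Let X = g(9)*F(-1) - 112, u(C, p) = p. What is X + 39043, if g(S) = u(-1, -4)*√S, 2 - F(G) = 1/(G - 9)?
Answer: 194529/5 ≈ 38906.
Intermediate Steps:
F(G) = 2 - 1/(-9 + G) (F(G) = 2 - 1/(G - 9) = 2 - 1/(-9 + G))
g(S) = -4*√S
X = -686/5 (X = (-4*√9)*((-19 + 2*(-1))/(-9 - 1)) - 112 = (-4*3)*((-19 - 2)/(-10)) - 112 = -(-6)*(-21)/5 - 112 = -12*21/10 - 112 = -126/5 - 112 = -686/5 ≈ -137.20)
X + 39043 = -686/5 + 39043 = 194529/5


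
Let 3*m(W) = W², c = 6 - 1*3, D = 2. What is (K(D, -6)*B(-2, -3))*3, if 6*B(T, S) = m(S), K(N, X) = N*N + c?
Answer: 21/2 ≈ 10.500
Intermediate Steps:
c = 3 (c = 6 - 3 = 3)
K(N, X) = 3 + N² (K(N, X) = N*N + 3 = N² + 3 = 3 + N²)
m(W) = W²/3
B(T, S) = S²/18 (B(T, S) = (S²/3)/6 = S²/18)
(K(D, -6)*B(-2, -3))*3 = ((3 + 2²)*((1/18)*(-3)²))*3 = ((3 + 4)*((1/18)*9))*3 = (7*(½))*3 = (7/2)*3 = 21/2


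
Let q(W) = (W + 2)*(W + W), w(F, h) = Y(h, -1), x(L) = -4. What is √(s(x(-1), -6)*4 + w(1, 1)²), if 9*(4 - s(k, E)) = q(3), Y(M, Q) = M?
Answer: √33/3 ≈ 1.9149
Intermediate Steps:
w(F, h) = h
q(W) = 2*W*(2 + W) (q(W) = (2 + W)*(2*W) = 2*W*(2 + W))
s(k, E) = ⅔ (s(k, E) = 4 - 2*3*(2 + 3)/9 = 4 - 2*3*5/9 = 4 - ⅑*30 = 4 - 10/3 = ⅔)
√(s(x(-1), -6)*4 + w(1, 1)²) = √((⅔)*4 + 1²) = √(8/3 + 1) = √(11/3) = √33/3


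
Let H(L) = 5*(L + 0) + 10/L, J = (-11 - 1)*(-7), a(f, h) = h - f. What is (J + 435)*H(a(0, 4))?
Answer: 23355/2 ≈ 11678.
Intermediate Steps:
J = 84 (J = -12*(-7) = 84)
H(L) = 5*L + 10/L
(J + 435)*H(a(0, 4)) = (84 + 435)*(5*(4 - 1*0) + 10/(4 - 1*0)) = 519*(5*(4 + 0) + 10/(4 + 0)) = 519*(5*4 + 10/4) = 519*(20 + 10*(¼)) = 519*(20 + 5/2) = 519*(45/2) = 23355/2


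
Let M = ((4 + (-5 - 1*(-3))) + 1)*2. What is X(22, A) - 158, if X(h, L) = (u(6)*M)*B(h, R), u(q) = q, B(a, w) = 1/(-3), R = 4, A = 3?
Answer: -170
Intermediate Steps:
B(a, w) = -1/3
M = 6 (M = ((4 + (-5 + 3)) + 1)*2 = ((4 - 2) + 1)*2 = (2 + 1)*2 = 3*2 = 6)
X(h, L) = -12 (X(h, L) = (6*6)*(-1/3) = 36*(-1/3) = -12)
X(22, A) - 158 = -12 - 158 = -170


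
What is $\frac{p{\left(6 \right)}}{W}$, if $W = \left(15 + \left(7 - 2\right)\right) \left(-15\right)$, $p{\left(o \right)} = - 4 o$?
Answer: $\frac{2}{25} \approx 0.08$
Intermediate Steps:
$W = -300$ ($W = \left(15 + 5\right) \left(-15\right) = 20 \left(-15\right) = -300$)
$\frac{p{\left(6 \right)}}{W} = \frac{\left(-4\right) 6}{-300} = \left(-24\right) \left(- \frac{1}{300}\right) = \frac{2}{25}$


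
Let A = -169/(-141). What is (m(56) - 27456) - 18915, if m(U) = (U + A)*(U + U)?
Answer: -5635031/141 ≈ -39965.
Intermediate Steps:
A = 169/141 (A = -169*(-1/141) = 169/141 ≈ 1.1986)
m(U) = 2*U*(169/141 + U) (m(U) = (U + 169/141)*(U + U) = (169/141 + U)*(2*U) = 2*U*(169/141 + U))
(m(56) - 27456) - 18915 = ((2/141)*56*(169 + 141*56) - 27456) - 18915 = ((2/141)*56*(169 + 7896) - 27456) - 18915 = ((2/141)*56*8065 - 27456) - 18915 = (903280/141 - 27456) - 18915 = -2968016/141 - 18915 = -5635031/141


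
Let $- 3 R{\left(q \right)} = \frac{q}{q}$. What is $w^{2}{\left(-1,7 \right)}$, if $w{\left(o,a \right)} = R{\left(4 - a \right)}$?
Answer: $\frac{1}{9} \approx 0.11111$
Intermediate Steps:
$R{\left(q \right)} = - \frac{1}{3}$ ($R{\left(q \right)} = - \frac{q \frac{1}{q}}{3} = \left(- \frac{1}{3}\right) 1 = - \frac{1}{3}$)
$w{\left(o,a \right)} = - \frac{1}{3}$
$w^{2}{\left(-1,7 \right)} = \left(- \frac{1}{3}\right)^{2} = \frac{1}{9}$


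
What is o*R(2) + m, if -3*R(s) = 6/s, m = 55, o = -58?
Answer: 113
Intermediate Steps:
R(s) = -2/s
o*R(2) + m = -(-116)/2 + 55 = -58*(-1) + 55 = 58 + 55 = 113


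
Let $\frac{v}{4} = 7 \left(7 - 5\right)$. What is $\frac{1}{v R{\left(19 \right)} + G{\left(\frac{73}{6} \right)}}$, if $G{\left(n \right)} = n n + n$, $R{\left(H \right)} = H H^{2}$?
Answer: $\frac{36}{13833511} \approx 2.6024 \cdot 10^{-6}$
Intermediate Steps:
$R{\left(H \right)} = H^{3}$
$v = 56$ ($v = 4 \cdot 7 \left(7 - 5\right) = 4 \cdot 7 \cdot 2 = 4 \cdot 14 = 56$)
$G{\left(n \right)} = n + n^{2}$ ($G{\left(n \right)} = n^{2} + n = n + n^{2}$)
$\frac{1}{v R{\left(19 \right)} + G{\left(\frac{73}{6} \right)}} = \frac{1}{56 \cdot 19^{3} + \frac{73}{6} \left(1 + \frac{73}{6}\right)} = \frac{1}{56 \cdot 6859 + 73 \cdot \frac{1}{6} \left(1 + 73 \cdot \frac{1}{6}\right)} = \frac{1}{384104 + \frac{73 \left(1 + \frac{73}{6}\right)}{6}} = \frac{1}{384104 + \frac{73}{6} \cdot \frac{79}{6}} = \frac{1}{384104 + \frac{5767}{36}} = \frac{1}{\frac{13833511}{36}} = \frac{36}{13833511}$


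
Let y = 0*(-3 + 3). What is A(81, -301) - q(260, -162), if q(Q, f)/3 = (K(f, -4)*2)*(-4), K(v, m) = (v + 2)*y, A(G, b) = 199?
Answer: 199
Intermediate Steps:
y = 0 (y = 0*0 = 0)
K(v, m) = 0 (K(v, m) = (v + 2)*0 = (2 + v)*0 = 0)
q(Q, f) = 0 (q(Q, f) = 3*((0*2)*(-4)) = 3*(0*(-4)) = 3*0 = 0)
A(81, -301) - q(260, -162) = 199 - 1*0 = 199 + 0 = 199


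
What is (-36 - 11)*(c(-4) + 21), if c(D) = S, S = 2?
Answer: -1081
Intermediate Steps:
c(D) = 2
(-36 - 11)*(c(-4) + 21) = (-36 - 11)*(2 + 21) = -47*23 = -1081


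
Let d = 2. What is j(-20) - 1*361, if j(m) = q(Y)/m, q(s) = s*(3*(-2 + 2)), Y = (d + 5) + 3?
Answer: -361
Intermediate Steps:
Y = 10 (Y = (2 + 5) + 3 = 7 + 3 = 10)
q(s) = 0 (q(s) = s*(3*0) = s*0 = 0)
j(m) = 0 (j(m) = 0/m = 0)
j(-20) - 1*361 = 0 - 1*361 = 0 - 361 = -361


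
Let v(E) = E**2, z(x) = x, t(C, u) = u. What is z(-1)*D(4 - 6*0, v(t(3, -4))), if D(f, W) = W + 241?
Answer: -257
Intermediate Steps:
D(f, W) = 241 + W
z(-1)*D(4 - 6*0, v(t(3, -4))) = -(241 + (-4)**2) = -(241 + 16) = -1*257 = -257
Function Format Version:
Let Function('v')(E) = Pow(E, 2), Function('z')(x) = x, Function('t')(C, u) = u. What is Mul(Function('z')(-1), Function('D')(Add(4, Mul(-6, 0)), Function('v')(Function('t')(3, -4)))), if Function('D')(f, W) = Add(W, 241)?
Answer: -257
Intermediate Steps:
Function('D')(f, W) = Add(241, W)
Mul(Function('z')(-1), Function('D')(Add(4, Mul(-6, 0)), Function('v')(Function('t')(3, -4)))) = Mul(-1, Add(241, Pow(-4, 2))) = Mul(-1, Add(241, 16)) = Mul(-1, 257) = -257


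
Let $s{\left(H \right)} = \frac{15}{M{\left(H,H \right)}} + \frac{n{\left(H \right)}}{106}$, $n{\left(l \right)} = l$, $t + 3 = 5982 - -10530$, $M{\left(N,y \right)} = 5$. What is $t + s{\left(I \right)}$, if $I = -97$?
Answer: $\frac{1750175}{106} \approx 16511.0$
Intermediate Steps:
$t = 16509$ ($t = -3 + \left(5982 - -10530\right) = -3 + \left(5982 + 10530\right) = -3 + 16512 = 16509$)
$s{\left(H \right)} = 3 + \frac{H}{106}$ ($s{\left(H \right)} = \frac{15}{5} + \frac{H}{106} = 15 \cdot \frac{1}{5} + H \frac{1}{106} = 3 + \frac{H}{106}$)
$t + s{\left(I \right)} = 16509 + \left(3 + \frac{1}{106} \left(-97\right)\right) = 16509 + \left(3 - \frac{97}{106}\right) = 16509 + \frac{221}{106} = \frac{1750175}{106}$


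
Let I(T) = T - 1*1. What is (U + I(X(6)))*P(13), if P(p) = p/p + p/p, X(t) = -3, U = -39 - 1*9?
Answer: -104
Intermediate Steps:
U = -48 (U = -39 - 9 = -48)
I(T) = -1 + T (I(T) = T - 1 = -1 + T)
P(p) = 2 (P(p) = 1 + 1 = 2)
(U + I(X(6)))*P(13) = (-48 + (-1 - 3))*2 = (-48 - 4)*2 = -52*2 = -104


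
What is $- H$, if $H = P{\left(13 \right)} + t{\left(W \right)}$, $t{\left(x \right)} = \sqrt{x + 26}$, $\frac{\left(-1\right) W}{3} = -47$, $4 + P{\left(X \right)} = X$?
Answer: $-9 - \sqrt{167} \approx -21.923$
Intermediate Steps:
$P{\left(X \right)} = -4 + X$
$W = 141$ ($W = \left(-3\right) \left(-47\right) = 141$)
$t{\left(x \right)} = \sqrt{26 + x}$
$H = 9 + \sqrt{167}$ ($H = \left(-4 + 13\right) + \sqrt{26 + 141} = 9 + \sqrt{167} \approx 21.923$)
$- H = - (9 + \sqrt{167}) = -9 - \sqrt{167}$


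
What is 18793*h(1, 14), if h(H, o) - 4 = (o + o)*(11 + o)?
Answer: 13230272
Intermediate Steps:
h(H, o) = 4 + 2*o*(11 + o) (h(H, o) = 4 + (o + o)*(11 + o) = 4 + (2*o)*(11 + o) = 4 + 2*o*(11 + o))
18793*h(1, 14) = 18793*(4 + 2*14² + 22*14) = 18793*(4 + 2*196 + 308) = 18793*(4 + 392 + 308) = 18793*704 = 13230272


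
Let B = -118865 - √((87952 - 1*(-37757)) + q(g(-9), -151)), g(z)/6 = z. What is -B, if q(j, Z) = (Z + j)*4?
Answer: 118865 + √124889 ≈ 1.1922e+5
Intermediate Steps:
g(z) = 6*z
q(j, Z) = 4*Z + 4*j
B = -118865 - √124889 (B = -118865 - √((87952 - 1*(-37757)) + (4*(-151) + 4*(6*(-9)))) = -118865 - √((87952 + 37757) + (-604 + 4*(-54))) = -118865 - √(125709 + (-604 - 216)) = -118865 - √(125709 - 820) = -118865 - √124889 ≈ -1.1922e+5)
-B = -(-118865 - √124889) = 118865 + √124889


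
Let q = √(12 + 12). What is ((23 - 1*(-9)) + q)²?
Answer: 1048 + 128*√6 ≈ 1361.5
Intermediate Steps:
q = 2*√6 (q = √24 = 2*√6 ≈ 4.8990)
((23 - 1*(-9)) + q)² = ((23 - 1*(-9)) + 2*√6)² = ((23 + 9) + 2*√6)² = (32 + 2*√6)²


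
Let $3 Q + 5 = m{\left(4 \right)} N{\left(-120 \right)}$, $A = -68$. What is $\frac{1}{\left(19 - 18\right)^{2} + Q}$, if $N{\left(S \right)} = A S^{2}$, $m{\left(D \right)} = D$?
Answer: $- \frac{3}{3916802} \approx -7.6593 \cdot 10^{-7}$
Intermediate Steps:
$N{\left(S \right)} = - 68 S^{2}$
$Q = - \frac{3916805}{3}$ ($Q = - \frac{5}{3} + \frac{4 \left(- 68 \left(-120\right)^{2}\right)}{3} = - \frac{5}{3} + \frac{4 \left(\left(-68\right) 14400\right)}{3} = - \frac{5}{3} + \frac{4 \left(-979200\right)}{3} = - \frac{5}{3} + \frac{1}{3} \left(-3916800\right) = - \frac{5}{3} - 1305600 = - \frac{3916805}{3} \approx -1.3056 \cdot 10^{6}$)
$\frac{1}{\left(19 - 18\right)^{2} + Q} = \frac{1}{\left(19 - 18\right)^{2} - \frac{3916805}{3}} = \frac{1}{1^{2} - \frac{3916805}{3}} = \frac{1}{1 - \frac{3916805}{3}} = \frac{1}{- \frac{3916802}{3}} = - \frac{3}{3916802}$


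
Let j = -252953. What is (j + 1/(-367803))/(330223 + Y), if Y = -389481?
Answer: 46518436130/10897635087 ≈ 4.2687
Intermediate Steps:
(j + 1/(-367803))/(330223 + Y) = (-252953 + 1/(-367803))/(330223 - 389481) = (-252953 - 1/367803)/(-59258) = -93036872260/367803*(-1/59258) = 46518436130/10897635087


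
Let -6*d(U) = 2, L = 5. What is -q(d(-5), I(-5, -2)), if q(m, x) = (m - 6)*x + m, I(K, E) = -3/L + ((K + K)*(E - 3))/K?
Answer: -334/5 ≈ -66.800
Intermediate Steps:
d(U) = -1/3 (d(U) = -1/6*2 = -1/3)
I(K, E) = -33/5 + 2*E (I(K, E) = -3/5 + ((K + K)*(E - 3))/K = -3*1/5 + ((2*K)*(-3 + E))/K = -3/5 + (2*K*(-3 + E))/K = -3/5 + (-6 + 2*E) = -33/5 + 2*E)
q(m, x) = m + x*(-6 + m) (q(m, x) = (-6 + m)*x + m = x*(-6 + m) + m = m + x*(-6 + m))
-q(d(-5), I(-5, -2)) = -(-1/3 - 6*(-33/5 + 2*(-2)) - (-33/5 + 2*(-2))/3) = -(-1/3 - 6*(-33/5 - 4) - (-33/5 - 4)/3) = -(-1/3 - 6*(-53/5) - 1/3*(-53/5)) = -(-1/3 + 318/5 + 53/15) = -1*334/5 = -334/5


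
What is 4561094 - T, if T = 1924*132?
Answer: 4307126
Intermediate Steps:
T = 253968
4561094 - T = 4561094 - 1*253968 = 4561094 - 253968 = 4307126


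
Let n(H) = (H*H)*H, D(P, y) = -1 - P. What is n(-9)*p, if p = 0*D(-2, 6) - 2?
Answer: 1458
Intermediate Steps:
p = -2 (p = 0*(-1 - 1*(-2)) - 2 = 0*(-1 + 2) - 2 = 0*1 - 2 = 0 - 2 = -2)
n(H) = H³ (n(H) = H²*H = H³)
n(-9)*p = (-9)³*(-2) = -729*(-2) = 1458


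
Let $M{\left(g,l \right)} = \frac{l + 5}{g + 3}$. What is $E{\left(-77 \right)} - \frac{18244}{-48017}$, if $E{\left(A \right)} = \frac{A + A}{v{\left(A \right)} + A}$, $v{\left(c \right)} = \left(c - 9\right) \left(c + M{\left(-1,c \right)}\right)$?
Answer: $\frac{168495786}{462931897} \approx 0.36398$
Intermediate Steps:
$M{\left(g,l \right)} = \frac{5 + l}{3 + g}$
$v{\left(c \right)} = \left(-9 + c\right) \left(\frac{5}{2} + \frac{3 c}{2}\right)$ ($v{\left(c \right)} = \left(c - 9\right) \left(c + \frac{5 + c}{3 - 1}\right) = \left(-9 + c\right) \left(c + \frac{5 + c}{2}\right) = \left(-9 + c\right) \left(c + \left(\frac{5}{2} + \frac{c}{2}\right)\right) = \left(-9 + c\right) \left(\frac{5}{2} + \frac{3 c}{2}\right)$)
$E{\left(A \right)} = \frac{2 A}{- \frac{45}{2} - 10 A + \frac{3 A^{2}}{2}}$ ($E{\left(A \right)} = \frac{A + A}{\left(- \frac{45}{2} - 11 A + \frac{3 A^{2}}{2}\right) + A} = \frac{2 A}{- \frac{45}{2} - 10 A + \frac{3 A^{2}}{2}}$)
$E{\left(-77 \right)} - \frac{18244}{-48017} = 4 \left(-77\right) \frac{1}{-45 - -1540 + 3 \left(-77\right)^{2}} - \frac{18244}{-48017} = 4 \left(-77\right) \frac{1}{-45 + 1540 + 3 \cdot 5929} - - \frac{18244}{48017} = 4 \left(-77\right) \frac{1}{-45 + 1540 + 17787} + \frac{18244}{48017} = 4 \left(-77\right) \frac{1}{19282} + \frac{18244}{48017} = - \frac{154}{9641} + \frac{18244}{48017} = \frac{168495786}{462931897}$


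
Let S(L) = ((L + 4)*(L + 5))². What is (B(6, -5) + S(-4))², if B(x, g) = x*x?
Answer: 1296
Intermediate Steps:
B(x, g) = x²
S(L) = (4 + L)²*(5 + L)² (S(L) = ((4 + L)*(5 + L))² = (4 + L)²*(5 + L)²)
(B(6, -5) + S(-4))² = (6² + (4 - 4)²*(5 - 4)²)² = (36 + 0²*1²)² = (36 + 0*1)² = (36 + 0)² = 36² = 1296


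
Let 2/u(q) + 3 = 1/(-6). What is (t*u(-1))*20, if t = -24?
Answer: 5760/19 ≈ 303.16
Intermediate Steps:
u(q) = -12/19 (u(q) = 2/(-3 + 1/(-6)) = 2/(-3 - ⅙) = 2/(-19/6) = 2*(-6/19) = -12/19)
(t*u(-1))*20 = -24*(-12/19)*20 = (288/19)*20 = 5760/19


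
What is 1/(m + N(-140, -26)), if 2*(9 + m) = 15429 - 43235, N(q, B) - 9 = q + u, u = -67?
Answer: -1/14110 ≈ -7.0872e-5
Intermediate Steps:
N(q, B) = -58 + q (N(q, B) = 9 + (q - 67) = 9 + (-67 + q) = -58 + q)
m = -13912 (m = -9 + (15429 - 43235)/2 = -9 + (1/2)*(-27806) = -9 - 13903 = -13912)
1/(m + N(-140, -26)) = 1/(-13912 + (-58 - 140)) = 1/(-13912 - 198) = 1/(-14110) = -1/14110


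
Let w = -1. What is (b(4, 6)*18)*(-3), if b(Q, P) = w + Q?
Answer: -162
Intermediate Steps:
b(Q, P) = -1 + Q
(b(4, 6)*18)*(-3) = ((-1 + 4)*18)*(-3) = (3*18)*(-3) = 54*(-3) = -162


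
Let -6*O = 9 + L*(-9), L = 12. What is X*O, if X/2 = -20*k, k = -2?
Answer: 1320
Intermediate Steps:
O = 33/2 (O = -(9 + 12*(-9))/6 = -(9 - 108)/6 = -⅙*(-99) = 33/2 ≈ 16.500)
X = 80 (X = 2*(-20*(-2)) = 2*40 = 80)
X*O = 80*(33/2) = 1320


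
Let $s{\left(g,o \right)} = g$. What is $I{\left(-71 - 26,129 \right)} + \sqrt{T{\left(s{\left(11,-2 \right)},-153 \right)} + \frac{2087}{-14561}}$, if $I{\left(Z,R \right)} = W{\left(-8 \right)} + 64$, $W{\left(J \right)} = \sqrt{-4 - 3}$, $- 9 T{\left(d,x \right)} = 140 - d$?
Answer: $64 + i \sqrt{7} + \frac{8 i \sqrt{431631723}}{43683} \approx 64.0 + 6.4506 i$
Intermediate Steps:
$T{\left(d,x \right)} = - \frac{140}{9} + \frac{d}{9}$ ($T{\left(d,x \right)} = - \frac{140 - d}{9} = - \frac{140}{9} + \frac{d}{9}$)
$W{\left(J \right)} = i \sqrt{7}$ ($W{\left(J \right)} = \sqrt{-7} = i \sqrt{7}$)
$I{\left(Z,R \right)} = 64 + i \sqrt{7}$ ($I{\left(Z,R \right)} = i \sqrt{7} + 64 = 64 + i \sqrt{7}$)
$I{\left(-71 - 26,129 \right)} + \sqrt{T{\left(s{\left(11,-2 \right)},-153 \right)} + \frac{2087}{-14561}} = \left(64 + i \sqrt{7}\right) + \sqrt{\left(- \frac{140}{9} + \frac{1}{9} \cdot 11\right) + \frac{2087}{-14561}} = \left(64 + i \sqrt{7}\right) + \sqrt{\left(- \frac{140}{9} + \frac{11}{9}\right) + 2087 \left(- \frac{1}{14561}\right)} = \left(64 + i \sqrt{7}\right) + \sqrt{- \frac{43}{3} - \frac{2087}{14561}} = \left(64 + i \sqrt{7}\right) + \sqrt{- \frac{632384}{43683}} = \left(64 + i \sqrt{7}\right) + \frac{8 i \sqrt{431631723}}{43683} = 64 + i \sqrt{7} + \frac{8 i \sqrt{431631723}}{43683}$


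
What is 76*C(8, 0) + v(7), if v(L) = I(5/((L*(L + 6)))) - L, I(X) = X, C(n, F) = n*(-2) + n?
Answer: -55960/91 ≈ -614.95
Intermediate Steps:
C(n, F) = -n (C(n, F) = -2*n + n = -n)
v(L) = -L + 5/(L*(6 + L)) (v(L) = 5/((L*(L + 6))) - L = 5/((L*(6 + L))) - L = 5*(1/(L*(6 + L))) - L = 5/(L*(6 + L)) - L = -L + 5/(L*(6 + L)))
76*C(8, 0) + v(7) = 76*(-1*8) + (-1*7 + 5/(7*(6 + 7))) = 76*(-8) + (-7 + 5*(⅐)/13) = -608 + (-7 + 5*(⅐)*(1/13)) = -608 + (-7 + 5/91) = -608 - 632/91 = -55960/91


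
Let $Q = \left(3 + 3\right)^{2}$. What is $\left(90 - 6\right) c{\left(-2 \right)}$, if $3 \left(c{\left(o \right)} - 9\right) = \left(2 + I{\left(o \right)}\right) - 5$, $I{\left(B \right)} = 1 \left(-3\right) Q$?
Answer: $-2352$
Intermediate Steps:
$Q = 36$ ($Q = 6^{2} = 36$)
$I{\left(B \right)} = -108$ ($I{\left(B \right)} = 1 \left(-3\right) 36 = \left(-3\right) 36 = -108$)
$c{\left(o \right)} = -28$ ($c{\left(o \right)} = 9 + \frac{\left(2 - 108\right) - 5}{3} = 9 + \frac{-106 - 5}{3} = 9 + \frac{1}{3} \left(-111\right) = 9 - 37 = -28$)
$\left(90 - 6\right) c{\left(-2 \right)} = \left(90 - 6\right) \left(-28\right) = 84 \left(-28\right) = -2352$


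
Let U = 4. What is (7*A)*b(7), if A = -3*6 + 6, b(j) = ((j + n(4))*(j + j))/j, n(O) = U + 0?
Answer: -1848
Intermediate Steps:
n(O) = 4 (n(O) = 4 + 0 = 4)
b(j) = 8 + 2*j (b(j) = ((j + 4)*(j + j))/j = ((4 + j)*(2*j))/j = (2*j*(4 + j))/j = 8 + 2*j)
A = -12 (A = -18 + 6 = -12)
(7*A)*b(7) = (7*(-12))*(8 + 2*7) = -84*(8 + 14) = -84*22 = -1848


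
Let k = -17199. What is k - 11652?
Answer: -28851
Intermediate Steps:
k - 11652 = -17199 - 11652 = -28851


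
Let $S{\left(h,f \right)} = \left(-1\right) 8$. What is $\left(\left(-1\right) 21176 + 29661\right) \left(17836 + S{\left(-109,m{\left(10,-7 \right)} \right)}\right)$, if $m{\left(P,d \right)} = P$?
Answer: $151270580$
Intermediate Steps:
$S{\left(h,f \right)} = -8$
$\left(\left(-1\right) 21176 + 29661\right) \left(17836 + S{\left(-109,m{\left(10,-7 \right)} \right)}\right) = \left(\left(-1\right) 21176 + 29661\right) \left(17836 - 8\right) = \left(-21176 + 29661\right) 17828 = 8485 \cdot 17828 = 151270580$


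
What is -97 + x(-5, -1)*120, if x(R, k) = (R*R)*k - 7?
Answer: -3937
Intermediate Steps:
x(R, k) = -7 + k*R² (x(R, k) = R²*k - 7 = k*R² - 7 = -7 + k*R²)
-97 + x(-5, -1)*120 = -97 + (-7 - 1*(-5)²)*120 = -97 + (-7 - 1*25)*120 = -97 + (-7 - 25)*120 = -97 - 32*120 = -97 - 3840 = -3937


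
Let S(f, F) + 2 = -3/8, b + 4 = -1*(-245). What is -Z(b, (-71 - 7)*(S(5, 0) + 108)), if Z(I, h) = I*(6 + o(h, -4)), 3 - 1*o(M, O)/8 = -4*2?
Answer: -22654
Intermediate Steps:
b = 241 (b = -4 - 1*(-245) = -4 + 245 = 241)
o(M, O) = 88 (o(M, O) = 24 - (-32)*2 = 24 - 8*(-8) = 24 + 64 = 88)
S(f, F) = -19/8 (S(f, F) = -2 - 3/8 = -19/8)
Z(I, h) = 94*I (Z(I, h) = I*(6 + 88) = I*94 = 94*I)
-Z(b, (-71 - 7)*(S(5, 0) + 108)) = -94*241 = -1*22654 = -22654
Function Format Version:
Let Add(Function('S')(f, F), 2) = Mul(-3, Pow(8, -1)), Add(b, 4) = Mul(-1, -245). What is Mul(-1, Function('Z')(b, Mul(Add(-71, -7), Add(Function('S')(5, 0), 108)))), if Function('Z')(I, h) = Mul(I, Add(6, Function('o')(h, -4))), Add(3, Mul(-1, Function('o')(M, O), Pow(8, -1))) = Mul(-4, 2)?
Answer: -22654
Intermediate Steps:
b = 241 (b = Add(-4, Mul(-1, -245)) = Add(-4, 245) = 241)
Function('o')(M, O) = 88 (Function('o')(M, O) = Add(24, Mul(-8, Mul(-4, 2))) = Add(24, Mul(-8, -8)) = Add(24, 64) = 88)
Function('S')(f, F) = Rational(-19, 8) (Function('S')(f, F) = Add(-2, Mul(-3, Pow(8, -1))) = Add(-2, Mul(-3, Rational(1, 8))) = Add(-2, Rational(-3, 8)) = Rational(-19, 8))
Function('Z')(I, h) = Mul(94, I) (Function('Z')(I, h) = Mul(I, Add(6, 88)) = Mul(I, 94) = Mul(94, I))
Mul(-1, Function('Z')(b, Mul(Add(-71, -7), Add(Function('S')(5, 0), 108)))) = Mul(-1, Mul(94, 241)) = Mul(-1, 22654) = -22654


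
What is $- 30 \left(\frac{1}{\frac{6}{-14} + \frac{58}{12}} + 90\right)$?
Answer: $- \frac{100152}{37} \approx -2706.8$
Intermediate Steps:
$- 30 \left(\frac{1}{\frac{6}{-14} + \frac{58}{12}} + 90\right) = - 30 \left(\frac{1}{6 \left(- \frac{1}{14}\right) + 58 \cdot \frac{1}{12}} + 90\right) = - 30 \left(\frac{1}{- \frac{3}{7} + \frac{29}{6}} + 90\right) = - 30 \left(\frac{1}{\frac{185}{42}} + 90\right) = - 30 \left(\frac{42}{185} + 90\right) = \left(-30\right) \frac{16692}{185} = - \frac{100152}{37}$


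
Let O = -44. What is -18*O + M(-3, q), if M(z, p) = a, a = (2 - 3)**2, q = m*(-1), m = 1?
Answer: 793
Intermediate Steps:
q = -1 (q = 1*(-1) = -1)
a = 1 (a = (-1)**2 = 1)
M(z, p) = 1
-18*O + M(-3, q) = -18*(-44) + 1 = 792 + 1 = 793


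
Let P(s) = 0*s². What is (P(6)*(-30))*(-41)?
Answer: 0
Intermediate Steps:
P(s) = 0
(P(6)*(-30))*(-41) = (0*(-30))*(-41) = 0*(-41) = 0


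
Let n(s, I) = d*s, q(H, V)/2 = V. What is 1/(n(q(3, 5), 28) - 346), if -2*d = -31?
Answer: -1/191 ≈ -0.0052356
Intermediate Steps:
d = 31/2 (d = -1/2*(-31) = 31/2 ≈ 15.500)
q(H, V) = 2*V
n(s, I) = 31*s/2
1/(n(q(3, 5), 28) - 346) = 1/(31*(2*5)/2 - 346) = 1/((31/2)*10 - 346) = 1/(155 - 346) = 1/(-191) = -1/191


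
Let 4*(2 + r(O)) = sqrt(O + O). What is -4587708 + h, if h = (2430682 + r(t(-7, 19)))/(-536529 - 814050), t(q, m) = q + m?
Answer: -6196064513612/1350579 - sqrt(6)/2701158 ≈ -4.5877e+6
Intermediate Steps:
t(q, m) = m + q
r(O) = -2 + sqrt(2)*sqrt(O)/4 (r(O) = -2 + sqrt(O + O)/4 = -2 + sqrt(2*O)/4 = -2 + (sqrt(2)*sqrt(O))/4 = -2 + sqrt(2)*sqrt(O)/4)
h = -2430680/1350579 - sqrt(6)/2701158 (h = (2430682 + (-2 + sqrt(2)*sqrt(19 - 7)/4))/(-536529 - 814050) = (2430682 + (-2 + sqrt(2)*sqrt(12)/4))/(-1350579) = (2430682 + (-2 + sqrt(2)*(2*sqrt(3))/4))*(-1/1350579) = (2430682 + (-2 + sqrt(6)/2))*(-1/1350579) = (2430680 + sqrt(6)/2)*(-1/1350579) = -2430680/1350579 - sqrt(6)/2701158 ≈ -1.7997)
-4587708 + h = -4587708 + (-2430680/1350579 - sqrt(6)/2701158) = -6196064513612/1350579 - sqrt(6)/2701158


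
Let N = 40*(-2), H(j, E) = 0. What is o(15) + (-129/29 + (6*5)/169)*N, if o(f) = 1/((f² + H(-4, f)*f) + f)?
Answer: 401880101/1176240 ≈ 341.67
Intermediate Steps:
o(f) = 1/(f + f²) (o(f) = 1/((f² + 0*f) + f) = 1/((f² + 0) + f) = 1/(f² + f) = 1/(f + f²))
N = -80
o(15) + (-129/29 + (6*5)/169)*N = 1/(15*(1 + 15)) + (-129/29 + (6*5)/169)*(-80) = (1/15)/16 + (-129*1/29 + 30*(1/169))*(-80) = (1/15)*(1/16) + (-129/29 + 30/169)*(-80) = 1/240 - 20931/4901*(-80) = 1/240 + 1674480/4901 = 401880101/1176240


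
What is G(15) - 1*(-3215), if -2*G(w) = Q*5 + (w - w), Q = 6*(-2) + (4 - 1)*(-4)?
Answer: 3275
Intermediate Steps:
Q = -24 (Q = -12 + 3*(-4) = -12 - 12 = -24)
G(w) = 60 (G(w) = -(-24*5 + (w - w))/2 = -(-120 + 0)/2 = -½*(-120) = 60)
G(15) - 1*(-3215) = 60 - 1*(-3215) = 60 + 3215 = 3275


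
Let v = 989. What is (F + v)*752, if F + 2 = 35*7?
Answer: 926464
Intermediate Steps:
F = 243 (F = -2 + 35*7 = -2 + 245 = 243)
(F + v)*752 = (243 + 989)*752 = 1232*752 = 926464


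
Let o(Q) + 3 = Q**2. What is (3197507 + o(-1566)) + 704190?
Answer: 6354050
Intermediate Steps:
o(Q) = -3 + Q**2
(3197507 + o(-1566)) + 704190 = (3197507 + (-3 + (-1566)**2)) + 704190 = (3197507 + (-3 + 2452356)) + 704190 = (3197507 + 2452353) + 704190 = 5649860 + 704190 = 6354050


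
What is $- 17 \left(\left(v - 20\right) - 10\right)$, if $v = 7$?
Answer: $391$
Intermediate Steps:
$- 17 \left(\left(v - 20\right) - 10\right) = - 17 \left(\left(7 - 20\right) - 10\right) = - 17 \left(-13 - 10\right) = \left(-17\right) \left(-23\right) = 391$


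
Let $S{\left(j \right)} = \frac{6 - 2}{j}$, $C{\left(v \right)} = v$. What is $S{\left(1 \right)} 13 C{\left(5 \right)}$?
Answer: $260$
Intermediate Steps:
$S{\left(j \right)} = \frac{4}{j}$
$S{\left(1 \right)} 13 C{\left(5 \right)} = \frac{4}{1} \cdot 13 \cdot 5 = 4 \cdot 1 \cdot 13 \cdot 5 = 4 \cdot 13 \cdot 5 = 52 \cdot 5 = 260$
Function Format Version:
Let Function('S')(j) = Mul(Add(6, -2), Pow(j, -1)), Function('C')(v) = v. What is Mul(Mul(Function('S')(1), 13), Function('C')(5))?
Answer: 260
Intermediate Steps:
Function('S')(j) = Mul(4, Pow(j, -1))
Mul(Mul(Function('S')(1), 13), Function('C')(5)) = Mul(Mul(Mul(4, Pow(1, -1)), 13), 5) = Mul(Mul(Mul(4, 1), 13), 5) = Mul(Mul(4, 13), 5) = Mul(52, 5) = 260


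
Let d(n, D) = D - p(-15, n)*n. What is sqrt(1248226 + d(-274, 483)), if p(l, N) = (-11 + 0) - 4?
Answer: sqrt(1244599) ≈ 1115.6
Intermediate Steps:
p(l, N) = -15 (p(l, N) = -11 - 4 = -15)
d(n, D) = D + 15*n (d(n, D) = D - (-15)*n = D + 15*n)
sqrt(1248226 + d(-274, 483)) = sqrt(1248226 + (483 + 15*(-274))) = sqrt(1248226 + (483 - 4110)) = sqrt(1248226 - 3627) = sqrt(1244599)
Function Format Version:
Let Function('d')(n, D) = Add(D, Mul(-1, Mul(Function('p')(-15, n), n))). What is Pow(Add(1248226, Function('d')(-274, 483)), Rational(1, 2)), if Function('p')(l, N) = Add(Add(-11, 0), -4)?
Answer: Pow(1244599, Rational(1, 2)) ≈ 1115.6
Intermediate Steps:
Function('p')(l, N) = -15 (Function('p')(l, N) = Add(-11, -4) = -15)
Function('d')(n, D) = Add(D, Mul(15, n)) (Function('d')(n, D) = Add(D, Mul(-1, Mul(-15, n))) = Add(D, Mul(15, n)))
Pow(Add(1248226, Function('d')(-274, 483)), Rational(1, 2)) = Pow(Add(1248226, Add(483, Mul(15, -274))), Rational(1, 2)) = Pow(Add(1248226, Add(483, -4110)), Rational(1, 2)) = Pow(Add(1248226, -3627), Rational(1, 2)) = Pow(1244599, Rational(1, 2))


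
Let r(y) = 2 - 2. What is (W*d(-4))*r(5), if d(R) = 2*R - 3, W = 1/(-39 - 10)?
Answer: 0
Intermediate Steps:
W = -1/49 (W = 1/(-49) = -1/49 ≈ -0.020408)
r(y) = 0
d(R) = -3 + 2*R
(W*d(-4))*r(5) = -(-3 + 2*(-4))/49*0 = -(-3 - 8)/49*0 = -1/49*(-11)*0 = (11/49)*0 = 0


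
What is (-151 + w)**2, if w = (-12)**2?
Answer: 49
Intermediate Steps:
w = 144
(-151 + w)**2 = (-151 + 144)**2 = (-7)**2 = 49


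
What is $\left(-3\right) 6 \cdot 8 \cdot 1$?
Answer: $-144$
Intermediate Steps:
$\left(-3\right) 6 \cdot 8 \cdot 1 = \left(-18\right) 8 \cdot 1 = \left(-144\right) 1 = -144$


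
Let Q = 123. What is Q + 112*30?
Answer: 3483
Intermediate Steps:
Q + 112*30 = 123 + 112*30 = 123 + 3360 = 3483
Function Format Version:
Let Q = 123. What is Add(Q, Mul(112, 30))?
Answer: 3483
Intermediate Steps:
Add(Q, Mul(112, 30)) = Add(123, Mul(112, 30)) = Add(123, 3360) = 3483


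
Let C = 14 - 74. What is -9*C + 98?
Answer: 638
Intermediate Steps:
C = -60
-9*C + 98 = -9*(-60) + 98 = 540 + 98 = 638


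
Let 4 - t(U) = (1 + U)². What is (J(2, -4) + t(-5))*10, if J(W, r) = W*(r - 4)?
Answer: -280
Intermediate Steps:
J(W, r) = W*(-4 + r)
t(U) = 4 - (1 + U)²
(J(2, -4) + t(-5))*10 = (2*(-4 - 4) + (4 - (1 - 5)²))*10 = (2*(-8) + (4 - 1*(-4)²))*10 = (-16 + (4 - 1*16))*10 = (-16 + (4 - 16))*10 = (-16 - 12)*10 = -28*10 = -280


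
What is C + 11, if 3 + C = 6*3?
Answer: 26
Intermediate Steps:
C = 15 (C = -3 + 6*3 = -3 + 18 = 15)
C + 11 = 15 + 11 = 26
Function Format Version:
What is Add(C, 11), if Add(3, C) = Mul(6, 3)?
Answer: 26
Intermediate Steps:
C = 15 (C = Add(-3, Mul(6, 3)) = Add(-3, 18) = 15)
Add(C, 11) = Add(15, 11) = 26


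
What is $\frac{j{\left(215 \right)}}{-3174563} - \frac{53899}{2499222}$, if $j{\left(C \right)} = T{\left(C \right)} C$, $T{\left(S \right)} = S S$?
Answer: $- \frac{25009311215387}{7933937689986} \approx -3.1522$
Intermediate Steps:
$T{\left(S \right)} = S^{2}$
$j{\left(C \right)} = C^{3}$ ($j{\left(C \right)} = C^{2} C = C^{3}$)
$\frac{j{\left(215 \right)}}{-3174563} - \frac{53899}{2499222} = \frac{215^{3}}{-3174563} - \frac{53899}{2499222} = 9938375 \left(- \frac{1}{3174563}\right) - \frac{53899}{2499222} = - \frac{9938375}{3174563} - \frac{53899}{2499222} = - \frac{25009311215387}{7933937689986}$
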